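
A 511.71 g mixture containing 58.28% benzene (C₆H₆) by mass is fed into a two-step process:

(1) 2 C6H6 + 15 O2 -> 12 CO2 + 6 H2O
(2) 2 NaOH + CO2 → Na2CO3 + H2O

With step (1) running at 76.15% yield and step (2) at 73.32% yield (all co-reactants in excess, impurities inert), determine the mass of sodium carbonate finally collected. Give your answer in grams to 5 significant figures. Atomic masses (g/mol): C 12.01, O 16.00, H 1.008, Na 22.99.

Pure C6H6 = 511.71 × 0.5828 = 298.225 g.
M(C6H6) = 6(12.01) + 6(1.008) = 78.108 g/mol.
M(Na2CO3) = 2(22.99) + 12.01 + 3(16.00) = 105.99 g/mol.
n(C6H6) = 298.225 / 78.108 = 3.81811 mol.
Step 1 (C6H6:CO2 = 2:12): theoretical n(CO2) = 22.9086 mol; at 76.15% yield, n(CO2) = 17.4449 mol.
Step 2 (CO2:Na2CO3 = 1:1): theoretical n(Na2CO3) = 17.4449 mol, so theoretical mass = 17.4449 × 105.99 = 1848.99 g.
At 73.32% yield, actual mass of Na2CO3 = 1848.99 × 0.7332 = 1355.68 g.

1355.7 g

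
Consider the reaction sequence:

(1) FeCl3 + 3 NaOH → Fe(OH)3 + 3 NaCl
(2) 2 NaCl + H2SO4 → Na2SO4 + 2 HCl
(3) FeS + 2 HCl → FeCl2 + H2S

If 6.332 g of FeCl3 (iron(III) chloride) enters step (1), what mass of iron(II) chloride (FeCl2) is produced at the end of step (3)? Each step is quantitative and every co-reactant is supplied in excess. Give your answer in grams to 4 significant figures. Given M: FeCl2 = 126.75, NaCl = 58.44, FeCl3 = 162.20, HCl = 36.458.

n(FeCl3) = 6.332 / 162.20 = 0.039038 mol.
Reaction (1): FeCl3→NaCl ratio 1:3 ⇒ n(NaCl) = 0.11711 mol.
Reaction (2): NaCl→HCl ratio 2:2 ⇒ n(HCl) = 0.11711 mol.
Reaction (3): HCl→FeCl2 ratio 2:1 ⇒ n(FeCl2) = 0.058557 mol.
Mass of FeCl2 = 0.058557 × 126.75 = 7.4221 g.

7.422 g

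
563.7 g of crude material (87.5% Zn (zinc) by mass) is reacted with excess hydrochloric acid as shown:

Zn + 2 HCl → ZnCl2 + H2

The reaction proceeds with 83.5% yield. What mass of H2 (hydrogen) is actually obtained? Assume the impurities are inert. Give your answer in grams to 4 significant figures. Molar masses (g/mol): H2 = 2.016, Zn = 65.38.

12.70 g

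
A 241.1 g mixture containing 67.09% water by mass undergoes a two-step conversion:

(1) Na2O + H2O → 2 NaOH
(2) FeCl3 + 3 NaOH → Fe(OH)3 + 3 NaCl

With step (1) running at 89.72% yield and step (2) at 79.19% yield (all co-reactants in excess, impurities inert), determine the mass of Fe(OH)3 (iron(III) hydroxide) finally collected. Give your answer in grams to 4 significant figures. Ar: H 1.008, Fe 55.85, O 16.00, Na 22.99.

Pure H2O = 241.1 × 0.6709 = 161.75 g.
M(H2O) = 2(1.008) + 16.00 = 18.016 g/mol.
M(Fe(OH)3) = 55.85 + 3(16.00) + 3(1.008) = 106.874 g/mol.
n(H2O) = 161.75 / 18.016 = 8.9784 mol.
Step 1 (H2O:NaOH = 1:2): theoretical n(NaOH) = 17.957 mol; at 89.72% yield, n(NaOH) = 16.111 mol.
Step 2 (NaOH:Fe(OH)3 = 3:1): theoretical n(Fe(OH)3) = 5.3703 mol, so theoretical mass = 5.3703 × 106.874 = 573.94 g.
At 79.19% yield, actual mass of Fe(OH)3 = 573.94 × 0.7919 = 454.50 g.

454.5 g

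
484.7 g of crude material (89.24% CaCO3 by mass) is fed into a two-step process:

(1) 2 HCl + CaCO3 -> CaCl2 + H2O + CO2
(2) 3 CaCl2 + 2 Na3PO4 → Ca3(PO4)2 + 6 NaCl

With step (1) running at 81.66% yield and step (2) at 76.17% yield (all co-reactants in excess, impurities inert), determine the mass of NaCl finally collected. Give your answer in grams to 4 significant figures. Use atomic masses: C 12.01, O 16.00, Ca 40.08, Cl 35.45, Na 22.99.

Pure CaCO3 = 484.7 × 0.8924 = 432.55 g.
M(CaCO3) = 40.08 + 12.01 + 3(16.00) = 100.09 g/mol.
M(NaCl) = 22.99 + 35.45 = 58.44 g/mol.
n(CaCO3) = 432.55 / 100.09 = 4.3216 mol.
Step 1 (CaCO3:CaCl2 = 1:1): theoretical n(CaCl2) = 4.3216 mol; at 81.66% yield, n(CaCl2) = 3.5290 mol.
Step 2 (CaCl2:NaCl = 3:6): theoretical n(NaCl) = 7.0580 mol, so theoretical mass = 7.0580 × 58.44 = 412.47 g.
At 76.17% yield, actual mass of NaCl = 412.47 × 0.7617 = 314.18 g.

314.2 g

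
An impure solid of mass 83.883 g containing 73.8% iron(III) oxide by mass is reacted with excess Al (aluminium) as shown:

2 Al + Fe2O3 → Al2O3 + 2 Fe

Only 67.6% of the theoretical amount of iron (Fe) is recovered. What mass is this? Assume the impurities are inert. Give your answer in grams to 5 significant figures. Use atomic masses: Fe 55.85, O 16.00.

29.270 g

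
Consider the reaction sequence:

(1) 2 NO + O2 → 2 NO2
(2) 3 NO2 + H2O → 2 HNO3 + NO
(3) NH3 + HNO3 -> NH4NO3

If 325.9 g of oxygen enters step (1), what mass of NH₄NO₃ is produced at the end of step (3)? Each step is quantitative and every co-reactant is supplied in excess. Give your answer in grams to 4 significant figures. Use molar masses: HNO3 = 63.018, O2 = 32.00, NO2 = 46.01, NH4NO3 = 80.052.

1087 g

n(O2) = 325.9 / 32.00 = 10.184 mol.
Reaction (1): O2→NO2 ratio 1:2 ⇒ n(NO2) = 20.369 mol.
Reaction (2): NO2→HNO3 ratio 3:2 ⇒ n(HNO3) = 13.579 mol.
Reaction (3): HNO3→NH4NO3 ratio 1:1 ⇒ n(NH4NO3) = 13.579 mol.
Mass of NH4NO3 = 13.579 × 80.052 = 1087.0 g.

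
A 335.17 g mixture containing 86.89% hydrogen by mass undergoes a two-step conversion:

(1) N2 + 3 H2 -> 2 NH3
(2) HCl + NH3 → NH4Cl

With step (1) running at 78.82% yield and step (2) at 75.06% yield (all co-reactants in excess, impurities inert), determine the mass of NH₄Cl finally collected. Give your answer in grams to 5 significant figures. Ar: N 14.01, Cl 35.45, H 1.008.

Pure H2 = 335.17 × 0.8689 = 291.229 g.
M(H2) = 2(1.008) = 2.016 g/mol.
M(NH4Cl) = 14.01 + 4(1.008) + 35.45 = 53.492 g/mol.
n(H2) = 291.229 / 2.016 = 144.459 mol.
Step 1 (H2:NH3 = 3:2): theoretical n(NH3) = 96.3060 mol; at 78.82% yield, n(NH3) = 75.9084 mol.
Step 2 (NH3:NH4Cl = 1:1): theoretical n(NH4Cl) = 75.9084 mol, so theoretical mass = 75.9084 × 53.492 = 4060.49 g.
At 75.06% yield, actual mass of NH4Cl = 4060.49 × 0.7506 = 3047.80 g.

3047.8 g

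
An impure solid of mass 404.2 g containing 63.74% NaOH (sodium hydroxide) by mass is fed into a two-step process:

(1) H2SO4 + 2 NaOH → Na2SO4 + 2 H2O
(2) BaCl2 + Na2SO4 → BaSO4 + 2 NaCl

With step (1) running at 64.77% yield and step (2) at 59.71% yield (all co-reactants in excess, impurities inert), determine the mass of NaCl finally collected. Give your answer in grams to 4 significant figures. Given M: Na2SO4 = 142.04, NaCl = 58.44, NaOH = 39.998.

145.6 g

Pure NaOH = 404.2 × 0.6374 = 257.64 g.
n(NaOH) = 257.64 / 39.998 = 6.4412 mol.
Step 1 (NaOH:Na2SO4 = 2:1): theoretical n(Na2SO4) = 3.2206 mol; at 64.77% yield, n(Na2SO4) = 2.0860 mol.
Step 2 (Na2SO4:NaCl = 1:2): theoretical n(NaCl) = 4.1720 mol, so theoretical mass = 4.1720 × 58.44 = 243.81 g.
At 59.71% yield, actual mass of NaCl = 243.81 × 0.5971 = 145.58 g.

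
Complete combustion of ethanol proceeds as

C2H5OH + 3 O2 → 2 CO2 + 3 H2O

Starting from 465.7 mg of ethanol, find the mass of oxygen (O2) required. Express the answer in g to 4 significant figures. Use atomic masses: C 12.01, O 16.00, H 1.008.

M(C2H5OH) = 2(12.01) + 6(1.008) + 16.00 = 46.068 g/mol.
M(O2) = 2(16.00) = 32.00 g/mol.
Convert: 465.7 mg = 0.46570 g.
n(C2H5OH) = 0.46570 g / 46.068 g/mol = 0.010109 mol.
From the equation the C2H5OH:O2 mole ratio is 1:3, so n(O2) = 0.010109 × 3/1 = 0.030327 mol.
Mass of O2 = 0.030327 mol × 32.00 g/mol = 0.97046 g.

0.9705 g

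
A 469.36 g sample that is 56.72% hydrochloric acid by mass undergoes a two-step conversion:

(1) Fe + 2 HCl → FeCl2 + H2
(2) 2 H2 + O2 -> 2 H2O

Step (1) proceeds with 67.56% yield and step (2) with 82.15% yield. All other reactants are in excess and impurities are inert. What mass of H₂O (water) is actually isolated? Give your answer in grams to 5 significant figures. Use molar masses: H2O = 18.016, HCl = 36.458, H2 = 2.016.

Pure HCl = 469.36 × 0.5672 = 266.221 g.
n(HCl) = 266.221 / 36.458 = 7.30213 mol.
Step 1 (HCl:H2 = 2:1): theoretical n(H2) = 3.65106 mol; at 67.56% yield, n(H2) = 2.46666 mol.
Step 2 (H2:H2O = 2:2): theoretical n(H2O) = 2.46666 mol, so theoretical mass = 2.46666 × 18.016 = 44.4393 g.
At 82.15% yield, actual mass of H2O = 44.4393 × 0.8215 = 36.5069 g.

36.507 g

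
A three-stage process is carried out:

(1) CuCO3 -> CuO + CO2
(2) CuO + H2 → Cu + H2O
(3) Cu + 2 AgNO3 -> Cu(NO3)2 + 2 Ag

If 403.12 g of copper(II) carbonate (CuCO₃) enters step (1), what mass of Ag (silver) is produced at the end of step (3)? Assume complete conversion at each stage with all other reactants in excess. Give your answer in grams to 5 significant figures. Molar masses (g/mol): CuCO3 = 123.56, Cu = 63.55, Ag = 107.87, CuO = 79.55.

703.86 g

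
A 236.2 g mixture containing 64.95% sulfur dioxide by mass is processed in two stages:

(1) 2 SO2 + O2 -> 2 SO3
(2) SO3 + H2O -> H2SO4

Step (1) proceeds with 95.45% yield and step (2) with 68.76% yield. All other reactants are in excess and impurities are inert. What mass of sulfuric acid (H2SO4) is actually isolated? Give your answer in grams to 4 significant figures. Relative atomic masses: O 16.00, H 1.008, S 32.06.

Pure SO2 = 236.2 × 0.6495 = 153.41 g.
M(SO2) = 32.06 + 2(16.00) = 64.06 g/mol.
M(H2SO4) = 2(1.008) + 32.06 + 4(16.00) = 98.076 g/mol.
n(SO2) = 153.41 / 64.06 = 2.3948 mol.
Step 1 (SO2:SO3 = 2:2): theoretical n(SO3) = 2.3948 mol; at 95.45% yield, n(SO3) = 2.2859 mol.
Step 2 (SO3:H2SO4 = 1:1): theoretical n(H2SO4) = 2.2859 mol, so theoretical mass = 2.2859 × 98.076 = 224.19 g.
At 68.76% yield, actual mass of H2SO4 = 224.19 × 0.6876 = 154.15 g.

154.2 g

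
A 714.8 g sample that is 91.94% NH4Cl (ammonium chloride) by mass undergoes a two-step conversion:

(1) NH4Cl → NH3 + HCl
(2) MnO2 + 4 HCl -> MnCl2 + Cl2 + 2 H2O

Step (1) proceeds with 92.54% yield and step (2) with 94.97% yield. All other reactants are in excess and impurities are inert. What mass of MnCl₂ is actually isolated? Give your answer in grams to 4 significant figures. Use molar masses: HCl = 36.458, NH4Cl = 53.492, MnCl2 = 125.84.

339.7 g

Pure NH4Cl = 714.8 × 0.9194 = 657.19 g.
n(NH4Cl) = 657.19 / 53.492 = 12.286 mol.
Step 1 (NH4Cl:HCl = 1:1): theoretical n(HCl) = 12.286 mol; at 92.54% yield, n(HCl) = 11.369 mol.
Step 2 (HCl:MnCl2 = 4:1): theoretical n(MnCl2) = 2.8423 mol, so theoretical mass = 2.8423 × 125.84 = 357.67 g.
At 94.97% yield, actual mass of MnCl2 = 357.67 × 0.9497 = 339.68 g.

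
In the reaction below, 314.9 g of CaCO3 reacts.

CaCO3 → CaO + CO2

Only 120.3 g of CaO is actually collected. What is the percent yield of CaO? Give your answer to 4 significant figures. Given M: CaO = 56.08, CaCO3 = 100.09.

n(CaCO3) = 314.90 g / 100.09 g/mol = 3.1462 mol.
From the equation the CaCO3:CaO mole ratio is 1:1, so n(CaO) = 3.1462 × 1/1 = 3.1462 mol.
Mass of CaO = 3.1462 mol × 56.08 g/mol = 176.44 g.
This is the theoretical yield. Percent yield = 120.3 g / 176.44 g × 100% = 68.183%.

68.18 %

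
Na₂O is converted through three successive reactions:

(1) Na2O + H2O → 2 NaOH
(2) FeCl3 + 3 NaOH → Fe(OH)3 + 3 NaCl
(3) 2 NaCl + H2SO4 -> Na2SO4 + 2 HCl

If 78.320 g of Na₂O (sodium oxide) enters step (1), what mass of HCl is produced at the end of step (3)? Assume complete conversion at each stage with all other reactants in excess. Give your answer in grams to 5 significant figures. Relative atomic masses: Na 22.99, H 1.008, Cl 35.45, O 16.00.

92.139 g

M(Na2O) = 2(22.99) + 16.00 = 61.98 g/mol.
M(HCl) = 1.008 + 35.45 = 36.458 g/mol.
n(Na2O) = 78.320 / 61.98 = 1.26363 mol.
Reaction (1): Na2O→NaOH ratio 1:2 ⇒ n(NaOH) = 2.52727 mol.
Reaction (2): NaOH→NaCl ratio 3:3 ⇒ n(NaCl) = 2.52727 mol.
Reaction (3): NaCl→HCl ratio 2:2 ⇒ n(HCl) = 2.52727 mol.
Mass of HCl = 2.52727 × 36.458 = 92.1391 g.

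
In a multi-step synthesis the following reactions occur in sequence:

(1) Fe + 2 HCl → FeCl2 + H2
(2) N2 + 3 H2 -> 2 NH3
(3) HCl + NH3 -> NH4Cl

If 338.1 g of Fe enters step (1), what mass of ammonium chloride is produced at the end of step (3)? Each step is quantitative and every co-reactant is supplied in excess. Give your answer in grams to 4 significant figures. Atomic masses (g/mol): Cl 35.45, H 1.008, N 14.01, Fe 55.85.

M(Fe) = 55.85 g/mol.
M(NH4Cl) = 14.01 + 4(1.008) + 35.45 = 53.492 g/mol.
n(Fe) = 338.1 / 55.85 = 6.0537 mol.
Reaction (1): Fe→H2 ratio 1:1 ⇒ n(H2) = 6.0537 mol.
Reaction (2): H2→NH3 ratio 3:2 ⇒ n(NH3) = 4.0358 mol.
Reaction (3): NH3→NH4Cl ratio 1:1 ⇒ n(NH4Cl) = 4.0358 mol.
Mass of NH4Cl = 4.0358 × 53.492 = 215.88 g.

215.9 g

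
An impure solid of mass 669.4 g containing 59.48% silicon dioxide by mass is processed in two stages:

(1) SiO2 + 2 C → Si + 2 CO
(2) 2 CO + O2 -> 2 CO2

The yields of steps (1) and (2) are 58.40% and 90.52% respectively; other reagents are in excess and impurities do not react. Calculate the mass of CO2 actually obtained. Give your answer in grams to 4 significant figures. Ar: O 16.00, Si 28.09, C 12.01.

308.3 g

Pure SiO2 = 669.4 × 0.5948 = 398.16 g.
M(SiO2) = 28.09 + 2(16.00) = 60.09 g/mol.
M(CO2) = 12.01 + 2(16.00) = 44.01 g/mol.
n(SiO2) = 398.16 / 60.09 = 6.6260 mol.
Step 1 (SiO2:CO = 1:2): theoretical n(CO) = 13.252 mol; at 58.40% yield, n(CO) = 7.7392 mol.
Step 2 (CO:CO2 = 2:2): theoretical n(CO2) = 7.7392 mol, so theoretical mass = 7.7392 × 44.01 = 340.60 g.
At 90.52% yield, actual mass of CO2 = 340.60 × 0.9052 = 308.31 g.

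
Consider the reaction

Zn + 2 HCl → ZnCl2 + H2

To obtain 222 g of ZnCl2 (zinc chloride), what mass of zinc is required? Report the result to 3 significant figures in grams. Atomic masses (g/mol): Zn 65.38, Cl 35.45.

M(ZnCl2) = 65.38 + 2(35.45) = 136.28 g/mol.
M(Zn) = 65.38 g/mol.
n(ZnCl2) = 222.0 g / 136.28 g/mol = 1.629 mol.
From the equation the ZnCl2:Zn mole ratio is 1:1, so n(Zn) = 1.629 × 1/1 = 1.629 mol.
Mass of Zn = 1.629 mol × 65.38 g/mol = 106.5 g.

107 g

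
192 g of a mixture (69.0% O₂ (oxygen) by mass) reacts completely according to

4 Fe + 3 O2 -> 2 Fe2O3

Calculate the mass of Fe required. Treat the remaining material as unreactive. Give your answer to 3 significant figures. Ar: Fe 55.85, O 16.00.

308 g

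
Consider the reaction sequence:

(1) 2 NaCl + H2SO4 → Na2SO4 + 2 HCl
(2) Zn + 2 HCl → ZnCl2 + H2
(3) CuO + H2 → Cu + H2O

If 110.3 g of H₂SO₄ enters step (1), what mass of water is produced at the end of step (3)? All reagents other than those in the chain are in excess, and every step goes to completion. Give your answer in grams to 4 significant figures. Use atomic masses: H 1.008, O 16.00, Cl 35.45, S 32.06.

20.26 g

M(H2SO4) = 2(1.008) + 32.06 + 4(16.00) = 98.076 g/mol.
M(H2O) = 2(1.008) + 16.00 = 18.016 g/mol.
n(H2SO4) = 110.3 / 98.076 = 1.1246 mol.
Reaction (1): H2SO4→HCl ratio 1:2 ⇒ n(HCl) = 2.2493 mol.
Reaction (2): HCl→H2 ratio 2:1 ⇒ n(H2) = 1.1246 mol.
Reaction (3): H2→H2O ratio 1:1 ⇒ n(H2O) = 1.1246 mol.
Mass of H2O = 1.1246 × 18.016 = 20.261 g.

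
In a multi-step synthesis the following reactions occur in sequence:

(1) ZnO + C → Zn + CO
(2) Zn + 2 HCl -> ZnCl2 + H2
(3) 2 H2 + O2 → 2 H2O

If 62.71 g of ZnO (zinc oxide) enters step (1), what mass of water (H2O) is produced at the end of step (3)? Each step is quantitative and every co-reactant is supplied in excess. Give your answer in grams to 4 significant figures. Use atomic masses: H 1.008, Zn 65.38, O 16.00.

M(ZnO) = 65.38 + 16.00 = 81.38 g/mol.
M(H2O) = 2(1.008) + 16.00 = 18.016 g/mol.
n(ZnO) = 62.71 / 81.38 = 0.77058 mol.
Reaction (1): ZnO→Zn ratio 1:1 ⇒ n(Zn) = 0.77058 mol.
Reaction (2): Zn→H2 ratio 1:1 ⇒ n(H2) = 0.77058 mol.
Reaction (3): H2→H2O ratio 2:2 ⇒ n(H2O) = 0.77058 mol.
Mass of H2O = 0.77058 × 18.016 = 13.883 g.

13.88 g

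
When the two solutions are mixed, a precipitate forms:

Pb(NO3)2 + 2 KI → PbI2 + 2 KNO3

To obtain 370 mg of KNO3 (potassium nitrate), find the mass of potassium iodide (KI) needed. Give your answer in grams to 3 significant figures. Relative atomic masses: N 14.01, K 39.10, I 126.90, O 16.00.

M(KNO3) = 39.10 + 14.01 + 3(16.00) = 101.11 g/mol.
M(KI) = 39.10 + 126.90 = 166.00 g/mol.
Convert: 370 mg = 0.3700 g.
n(KNO3) = 0.3700 g / 101.11 g/mol = 0.003659 mol.
From the equation the KNO3:KI mole ratio is 2:2, so n(KI) = 0.003659 × 2/2 = 0.003659 mol.
Mass of KI = 0.003659 mol × 166.00 g/mol = 0.6075 g.

0.607 g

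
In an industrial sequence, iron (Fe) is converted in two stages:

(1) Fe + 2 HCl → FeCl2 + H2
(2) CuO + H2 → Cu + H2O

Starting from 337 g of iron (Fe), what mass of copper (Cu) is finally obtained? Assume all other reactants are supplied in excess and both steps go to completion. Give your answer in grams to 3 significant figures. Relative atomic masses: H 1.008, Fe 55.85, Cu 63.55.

M(Fe) = 55.85 g/mol.
M(Cu) = 63.55 g/mol.
n(Fe) = 337.0 / 55.85 = 6.034 mol.
Step 1 gives a 1:1 ratio of Fe to H2, so n(H2) = 6.034 mol.
In step 2 the H2:Cu ratio is 1:1, so n(Cu) = 6.034 mol.
Mass of Cu = 6.034 × 63.55 = 383.5 g.

383 g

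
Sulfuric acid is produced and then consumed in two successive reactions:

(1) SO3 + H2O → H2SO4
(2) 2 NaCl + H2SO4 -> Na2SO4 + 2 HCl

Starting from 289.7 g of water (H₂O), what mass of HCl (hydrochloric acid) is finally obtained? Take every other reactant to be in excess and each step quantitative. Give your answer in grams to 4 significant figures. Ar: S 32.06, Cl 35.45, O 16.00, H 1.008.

M(H2O) = 2(1.008) + 16.00 = 18.016 g/mol.
M(HCl) = 1.008 + 35.45 = 36.458 g/mol.
n(H2O) = 289.70 / 18.016 = 16.080 mol.
Step 1 gives a 1:1 ratio of H2O to H2SO4, so n(H2SO4) = 16.080 mol.
In step 2 the H2SO4:HCl ratio is 1:2, so n(HCl) = 32.160 mol.
Mass of HCl = 32.160 × 36.458 = 1172.5 g.

1173 g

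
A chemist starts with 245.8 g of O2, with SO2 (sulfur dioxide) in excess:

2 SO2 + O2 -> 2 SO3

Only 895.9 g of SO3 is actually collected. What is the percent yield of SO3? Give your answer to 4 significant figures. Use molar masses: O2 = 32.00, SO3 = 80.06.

n(O2) = 245.80 g / 32.00 g/mol = 7.6813 mol.
From the equation the O2:SO3 mole ratio is 1:2, so n(SO3) = 7.6813 × 2/1 = 15.363 mol.
Mass of SO3 = 15.363 mol × 80.06 g/mol = 1229.9 g.
This is the theoretical yield. Percent yield = 895.9 g / 1229.9 g × 100% = 72.842%.

72.84 %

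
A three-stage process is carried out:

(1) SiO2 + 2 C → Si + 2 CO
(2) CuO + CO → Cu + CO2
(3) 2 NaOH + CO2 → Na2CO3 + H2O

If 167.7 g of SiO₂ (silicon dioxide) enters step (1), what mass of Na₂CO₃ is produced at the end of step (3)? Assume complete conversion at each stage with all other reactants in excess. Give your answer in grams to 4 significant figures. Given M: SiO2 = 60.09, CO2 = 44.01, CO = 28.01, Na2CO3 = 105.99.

591.6 g

n(SiO2) = 167.7 / 60.09 = 2.7908 mol.
Reaction (1): SiO2→CO ratio 1:2 ⇒ n(CO) = 5.5816 mol.
Reaction (2): CO→CO2 ratio 1:1 ⇒ n(CO2) = 5.5816 mol.
Reaction (3): CO2→Na2CO3 ratio 1:1 ⇒ n(Na2CO3) = 5.5816 mol.
Mass of Na2CO3 = 5.5816 × 105.99 = 591.60 g.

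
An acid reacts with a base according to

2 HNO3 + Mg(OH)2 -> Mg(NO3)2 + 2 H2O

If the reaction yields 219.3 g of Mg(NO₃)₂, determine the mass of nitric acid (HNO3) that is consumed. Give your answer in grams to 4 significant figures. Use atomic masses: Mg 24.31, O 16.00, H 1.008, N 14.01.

186.3 g

M(Mg(NO3)2) = 24.31 + 2(14.01) + 6(16.00) = 148.33 g/mol.
M(HNO3) = 1.008 + 14.01 + 3(16.00) = 63.018 g/mol.
n(Mg(NO3)2) = 219.30 g / 148.33 g/mol = 1.4785 mol.
From the equation the Mg(NO3)2:HNO3 mole ratio is 1:2, so n(HNO3) = 1.4785 × 2/1 = 2.9569 mol.
Mass of HNO3 = 2.9569 mol × 63.018 g/mol = 186.34 g.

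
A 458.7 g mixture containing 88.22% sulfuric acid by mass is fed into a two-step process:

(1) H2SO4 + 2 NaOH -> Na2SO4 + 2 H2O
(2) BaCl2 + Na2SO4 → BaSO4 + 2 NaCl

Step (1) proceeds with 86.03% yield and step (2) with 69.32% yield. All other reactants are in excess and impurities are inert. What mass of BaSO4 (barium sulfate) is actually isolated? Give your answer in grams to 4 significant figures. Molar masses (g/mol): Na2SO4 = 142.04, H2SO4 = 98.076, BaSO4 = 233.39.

574.3 g

Pure H2SO4 = 458.7 × 0.8822 = 404.67 g.
n(H2SO4) = 404.67 / 98.076 = 4.1260 mol.
Step 1 (H2SO4:Na2SO4 = 1:1): theoretical n(Na2SO4) = 4.1260 mol; at 86.03% yield, n(Na2SO4) = 3.5496 mol.
Step 2 (Na2SO4:BaSO4 = 1:1): theoretical n(BaSO4) = 3.5496 mol, so theoretical mass = 3.5496 × 233.39 = 828.45 g.
At 69.32% yield, actual mass of BaSO4 = 828.45 × 0.6932 = 574.28 g.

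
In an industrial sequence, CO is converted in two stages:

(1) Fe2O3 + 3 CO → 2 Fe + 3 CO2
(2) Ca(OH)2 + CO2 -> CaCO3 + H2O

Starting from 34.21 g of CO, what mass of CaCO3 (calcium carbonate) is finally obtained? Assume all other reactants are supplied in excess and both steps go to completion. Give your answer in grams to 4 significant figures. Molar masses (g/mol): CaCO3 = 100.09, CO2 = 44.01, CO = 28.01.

n(CO) = 34.210 / 28.01 = 1.2213 mol.
Step 1 gives a 3:3 ratio of CO to CO2, so n(CO2) = 1.2213 mol.
In step 2 the CO2:CaCO3 ratio is 1:1, so n(CaCO3) = 1.2213 mol.
Mass of CaCO3 = 1.2213 × 100.09 = 122.24 g.

122.2 g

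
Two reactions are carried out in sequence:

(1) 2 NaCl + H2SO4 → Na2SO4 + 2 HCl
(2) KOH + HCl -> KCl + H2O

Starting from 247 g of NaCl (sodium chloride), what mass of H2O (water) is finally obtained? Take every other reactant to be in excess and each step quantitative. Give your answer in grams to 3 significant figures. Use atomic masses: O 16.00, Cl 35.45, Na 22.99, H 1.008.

76.1 g

M(NaCl) = 22.99 + 35.45 = 58.44 g/mol.
M(H2O) = 2(1.008) + 16.00 = 18.016 g/mol.
n(NaCl) = 247.0 / 58.44 = 4.227 mol.
Step 1 gives a 2:2 ratio of NaCl to HCl, so n(HCl) = 4.227 mol.
In step 2 the HCl:H2O ratio is 1:1, so n(H2O) = 4.227 mol.
Mass of H2O = 4.227 × 18.016 = 76.15 g.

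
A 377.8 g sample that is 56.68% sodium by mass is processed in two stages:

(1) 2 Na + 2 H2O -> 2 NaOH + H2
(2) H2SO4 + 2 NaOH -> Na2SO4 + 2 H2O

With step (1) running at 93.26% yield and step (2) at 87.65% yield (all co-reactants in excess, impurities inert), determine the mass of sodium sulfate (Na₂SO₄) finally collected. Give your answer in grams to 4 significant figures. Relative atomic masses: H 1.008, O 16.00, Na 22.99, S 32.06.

540.7 g

Pure Na = 377.8 × 0.5668 = 214.14 g.
M(Na) = 22.99 g/mol.
M(Na2SO4) = 2(22.99) + 32.06 + 4(16.00) = 142.04 g/mol.
n(Na) = 214.14 / 22.99 = 9.3144 mol.
Step 1 (Na:NaOH = 2:2): theoretical n(NaOH) = 9.3144 mol; at 93.26% yield, n(NaOH) = 8.6866 mol.
Step 2 (NaOH:Na2SO4 = 2:1): theoretical n(Na2SO4) = 4.3433 mol, so theoretical mass = 4.3433 × 142.04 = 616.92 g.
At 87.65% yield, actual mass of Na2SO4 = 616.92 × 0.8765 = 540.73 g.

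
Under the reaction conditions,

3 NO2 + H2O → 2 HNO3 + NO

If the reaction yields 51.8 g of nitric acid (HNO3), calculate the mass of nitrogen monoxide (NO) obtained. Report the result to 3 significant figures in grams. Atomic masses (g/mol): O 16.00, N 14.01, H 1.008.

M(HNO3) = 1.008 + 14.01 + 3(16.00) = 63.018 g/mol.
M(NO) = 14.01 + 16.00 = 30.01 g/mol.
n(HNO3) = 51.80 g / 63.018 g/mol = 0.8220 mol.
From the equation the HNO3:NO mole ratio is 2:1, so n(NO) = 0.8220 × 1/2 = 0.4110 mol.
Mass of NO = 0.4110 mol × 30.01 g/mol = 12.33 g.

12.3 g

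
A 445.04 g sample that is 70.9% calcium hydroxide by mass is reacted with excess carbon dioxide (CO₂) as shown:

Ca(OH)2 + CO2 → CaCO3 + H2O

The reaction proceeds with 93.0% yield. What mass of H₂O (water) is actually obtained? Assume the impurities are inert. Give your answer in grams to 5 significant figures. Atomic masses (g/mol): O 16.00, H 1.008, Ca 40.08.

Pure Ca(OH)2 available = 445.04 g × 0.709 = 315.533 g.
M(Ca(OH)2) = 40.08 + 2(16.00) + 2(1.008) = 74.096 g/mol.
M(H2O) = 2(1.008) + 16.00 = 18.016 g/mol.
n(Ca(OH)2) = 315.533 g / 74.096 g/mol = 4.25844 mol.
From the equation the Ca(OH)2:H2O mole ratio is 1:1, so n(H2O) = 4.25844 × 1/1 = 4.25844 mol.
Mass of H2O = 4.25844 mol × 18.016 g/mol = 76.7201 g.
Actual mass collected = 76.7201 g × 0.930 = 71.3496 g.

71.350 g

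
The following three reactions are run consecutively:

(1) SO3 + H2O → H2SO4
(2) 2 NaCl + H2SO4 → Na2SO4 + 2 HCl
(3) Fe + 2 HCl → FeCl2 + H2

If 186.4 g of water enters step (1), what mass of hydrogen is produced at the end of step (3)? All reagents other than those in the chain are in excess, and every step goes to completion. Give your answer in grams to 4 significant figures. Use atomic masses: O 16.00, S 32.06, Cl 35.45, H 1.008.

20.86 g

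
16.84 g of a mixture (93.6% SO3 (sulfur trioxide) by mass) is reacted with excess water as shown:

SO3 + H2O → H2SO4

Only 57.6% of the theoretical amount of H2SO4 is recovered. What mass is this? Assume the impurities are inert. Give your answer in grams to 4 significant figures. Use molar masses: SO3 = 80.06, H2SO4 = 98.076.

Pure SO3 available = 16.84 g × 0.936 = 15.762 g.
n(SO3) = 15.762 g / 80.06 g/mol = 0.19688 mol.
From the equation the SO3:H2SO4 mole ratio is 1:1, so n(H2SO4) = 0.19688 × 1/1 = 0.19688 mol.
Mass of H2SO4 = 0.19688 mol × 98.076 g/mol = 19.309 g.
Actual mass collected = 19.309 g × 0.576 = 11.122 g.

11.12 g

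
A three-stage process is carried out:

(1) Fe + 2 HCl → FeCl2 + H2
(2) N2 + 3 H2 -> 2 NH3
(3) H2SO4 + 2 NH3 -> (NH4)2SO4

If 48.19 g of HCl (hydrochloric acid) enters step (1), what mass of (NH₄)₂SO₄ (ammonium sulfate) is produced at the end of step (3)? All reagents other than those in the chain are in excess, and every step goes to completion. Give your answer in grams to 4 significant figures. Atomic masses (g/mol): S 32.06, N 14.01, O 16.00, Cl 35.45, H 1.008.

M(HCl) = 1.008 + 35.45 = 36.458 g/mol.
M((NH4)2SO4) = 2(14.01) + 8(1.008) + 32.06 + 4(16.00) = 132.144 g/mol.
n(HCl) = 48.19 / 36.458 = 1.3218 mol.
Reaction (1): HCl→H2 ratio 2:1 ⇒ n(H2) = 0.66090 mol.
Reaction (2): H2→NH3 ratio 3:2 ⇒ n(NH3) = 0.44060 mol.
Reaction (3): NH3→(NH4)2SO4 ratio 2:1 ⇒ n((NH4)2SO4) = 0.22030 mol.
Mass of (NH4)2SO4 = 0.22030 × 132.144 = 29.111 g.

29.11 g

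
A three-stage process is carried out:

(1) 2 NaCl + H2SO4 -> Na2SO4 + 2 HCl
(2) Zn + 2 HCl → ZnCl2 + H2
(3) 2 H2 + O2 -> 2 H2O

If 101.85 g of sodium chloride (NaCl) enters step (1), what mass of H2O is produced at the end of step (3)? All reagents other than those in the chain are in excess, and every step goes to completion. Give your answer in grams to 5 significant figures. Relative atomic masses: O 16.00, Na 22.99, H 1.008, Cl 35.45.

M(NaCl) = 22.99 + 35.45 = 58.44 g/mol.
M(H2O) = 2(1.008) + 16.00 = 18.016 g/mol.
n(NaCl) = 101.85 / 58.44 = 1.74281 mol.
Reaction (1): NaCl→HCl ratio 2:2 ⇒ n(HCl) = 1.74281 mol.
Reaction (2): HCl→H2 ratio 2:1 ⇒ n(H2) = 0.871407 mol.
Reaction (3): H2→H2O ratio 2:2 ⇒ n(H2O) = 0.871407 mol.
Mass of H2O = 0.871407 × 18.016 = 15.6993 g.

15.699 g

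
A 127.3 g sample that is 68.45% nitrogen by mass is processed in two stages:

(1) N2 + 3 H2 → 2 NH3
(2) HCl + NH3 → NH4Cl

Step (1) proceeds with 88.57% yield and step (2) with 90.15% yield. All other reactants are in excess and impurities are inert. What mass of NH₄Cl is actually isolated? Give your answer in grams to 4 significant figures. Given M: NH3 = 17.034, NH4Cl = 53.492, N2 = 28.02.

Pure N2 = 127.3 × 0.6845 = 87.137 g.
n(N2) = 87.137 / 28.02 = 3.1098 mol.
Step 1 (N2:NH3 = 1:2): theoretical n(NH3) = 6.2196 mol; at 88.57% yield, n(NH3) = 5.5087 mol.
Step 2 (NH3:NH4Cl = 1:1): theoretical n(NH4Cl) = 5.5087 mol, so theoretical mass = 5.5087 × 53.492 = 294.67 g.
At 90.15% yield, actual mass of NH4Cl = 294.67 × 0.9015 = 265.65 g.

265.6 g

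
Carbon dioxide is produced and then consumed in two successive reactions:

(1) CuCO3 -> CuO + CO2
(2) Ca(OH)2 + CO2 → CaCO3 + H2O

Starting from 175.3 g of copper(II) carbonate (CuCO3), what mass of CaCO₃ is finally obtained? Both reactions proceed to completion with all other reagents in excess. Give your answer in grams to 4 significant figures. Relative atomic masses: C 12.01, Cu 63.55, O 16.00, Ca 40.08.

142.0 g

M(CuCO3) = 63.55 + 12.01 + 3(16.00) = 123.56 g/mol.
M(CaCO3) = 40.08 + 12.01 + 3(16.00) = 100.09 g/mol.
n(CuCO3) = 175.30 / 123.56 = 1.4187 mol.
Step 1 gives a 1:1 ratio of CuCO3 to CO2, so n(CO2) = 1.4187 mol.
In step 2 the CO2:CaCO3 ratio is 1:1, so n(CaCO3) = 1.4187 mol.
Mass of CaCO3 = 1.4187 × 100.09 = 142.00 g.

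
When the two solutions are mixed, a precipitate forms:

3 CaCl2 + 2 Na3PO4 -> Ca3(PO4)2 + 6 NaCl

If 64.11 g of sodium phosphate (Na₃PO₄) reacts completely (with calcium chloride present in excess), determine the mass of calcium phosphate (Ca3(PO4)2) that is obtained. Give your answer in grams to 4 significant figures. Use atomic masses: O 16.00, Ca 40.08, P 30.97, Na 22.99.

60.65 g

M(Na3PO4) = 3(22.99) + 30.97 + 4(16.00) = 163.94 g/mol.
M(Ca3(PO4)2) = 3(40.08) + 2(30.97) + 8(16.00) = 310.18 g/mol.
n(Na3PO4) = 64.110 g / 163.94 g/mol = 0.39106 mol.
From the equation the Na3PO4:Ca3(PO4)2 mole ratio is 2:1, so n(Ca3(PO4)2) = 0.39106 × 1/2 = 0.19553 mol.
Mass of Ca3(PO4)2 = 0.19553 mol × 310.18 g/mol = 60.649 g.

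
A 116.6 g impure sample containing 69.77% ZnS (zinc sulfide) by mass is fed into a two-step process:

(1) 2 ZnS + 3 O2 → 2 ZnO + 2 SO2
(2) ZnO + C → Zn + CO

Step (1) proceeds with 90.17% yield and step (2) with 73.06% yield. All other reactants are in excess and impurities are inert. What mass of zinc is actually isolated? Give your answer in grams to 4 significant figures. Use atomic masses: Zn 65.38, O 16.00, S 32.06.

35.96 g

Pure ZnS = 116.6 × 0.6977 = 81.352 g.
M(ZnS) = 65.38 + 32.06 = 97.44 g/mol.
M(Zn) = 65.38 g/mol.
n(ZnS) = 81.352 / 97.44 = 0.83489 mol.
Step 1 (ZnS:ZnO = 2:2): theoretical n(ZnO) = 0.83489 mol; at 90.17% yield, n(ZnO) = 0.75282 mol.
Step 2 (ZnO:Zn = 1:1): theoretical n(Zn) = 0.75282 mol, so theoretical mass = 0.75282 × 65.38 = 49.219 g.
At 73.06% yield, actual mass of Zn = 49.219 × 0.7306 = 35.960 g.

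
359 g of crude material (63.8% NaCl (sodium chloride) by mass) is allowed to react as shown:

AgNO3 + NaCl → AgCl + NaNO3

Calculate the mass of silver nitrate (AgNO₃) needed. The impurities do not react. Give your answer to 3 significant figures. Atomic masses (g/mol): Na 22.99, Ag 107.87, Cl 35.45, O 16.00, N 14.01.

Mass of pure NaCl = 359 g × 0.638 = 229.0 g.
M(NaCl) = 22.99 + 35.45 = 58.44 g/mol.
M(AgNO3) = 107.87 + 14.01 + 3(16.00) = 169.88 g/mol.
n(NaCl) = 229.0 g / 58.44 g/mol = 3.919 mol.
From the equation the NaCl:AgNO3 mole ratio is 1:1, so n(AgNO3) = 3.919 × 1/1 = 3.919 mol.
Mass of AgNO3 = 3.919 mol × 169.88 g/mol = 665.8 g.

666 g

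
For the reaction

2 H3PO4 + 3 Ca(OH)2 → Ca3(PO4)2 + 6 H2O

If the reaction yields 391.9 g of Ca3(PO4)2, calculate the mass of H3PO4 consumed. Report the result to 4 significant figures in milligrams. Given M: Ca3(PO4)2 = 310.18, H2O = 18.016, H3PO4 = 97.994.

247600 mg

n(Ca3(PO4)2) = 391.90 g / 310.18 g/mol = 1.2635 mol.
From the equation the Ca3(PO4)2:H3PO4 mole ratio is 1:2, so n(H3PO4) = 1.2635 × 2/1 = 2.5269 mol.
Mass of H3PO4 = 2.5269 mol × 97.994 g/mol = 247.62 g.
Converting to mg: 247.62 g = 247600 mg.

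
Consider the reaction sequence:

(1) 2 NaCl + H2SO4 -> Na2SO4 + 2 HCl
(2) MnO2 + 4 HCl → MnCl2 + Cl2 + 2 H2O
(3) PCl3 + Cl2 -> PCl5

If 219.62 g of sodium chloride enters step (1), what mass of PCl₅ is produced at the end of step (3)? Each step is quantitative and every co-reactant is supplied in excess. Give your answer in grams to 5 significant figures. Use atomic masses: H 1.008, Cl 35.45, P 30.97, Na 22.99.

M(NaCl) = 22.99 + 35.45 = 58.44 g/mol.
M(PCl5) = 30.97 + 5(35.45) = 208.22 g/mol.
n(NaCl) = 219.62 / 58.44 = 3.75804 mol.
Reaction (1): NaCl→HCl ratio 2:2 ⇒ n(HCl) = 3.75804 mol.
Reaction (2): HCl→Cl2 ratio 4:1 ⇒ n(Cl2) = 0.939511 mol.
Reaction (3): Cl2→PCl5 ratio 1:1 ⇒ n(PCl5) = 0.939511 mol.
Mass of PCl5 = 0.939511 × 208.22 = 195.625 g.

195.62 g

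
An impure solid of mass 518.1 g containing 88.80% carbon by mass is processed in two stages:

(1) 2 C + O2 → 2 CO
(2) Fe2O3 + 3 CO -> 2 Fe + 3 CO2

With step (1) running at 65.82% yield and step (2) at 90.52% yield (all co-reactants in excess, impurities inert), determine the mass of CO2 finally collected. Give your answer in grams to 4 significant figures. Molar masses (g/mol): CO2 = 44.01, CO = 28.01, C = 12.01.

Pure C = 518.1 × 0.8880 = 460.07 g.
n(C) = 460.07 / 12.01 = 38.307 mol.
Step 1 (C:CO = 2:2): theoretical n(CO) = 38.307 mol; at 65.82% yield, n(CO) = 25.214 mol.
Step 2 (CO:CO2 = 3:3): theoretical n(CO2) = 25.214 mol, so theoretical mass = 25.214 × 44.01 = 1109.7 g.
At 90.52% yield, actual mass of CO2 = 1109.7 × 0.9052 = 1004.5 g.

1004 g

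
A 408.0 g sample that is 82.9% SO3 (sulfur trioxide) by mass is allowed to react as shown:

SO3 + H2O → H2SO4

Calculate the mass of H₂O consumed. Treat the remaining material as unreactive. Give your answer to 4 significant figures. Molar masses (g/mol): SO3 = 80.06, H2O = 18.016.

76.11 g

Mass of pure SO3 = 408.0 g × 0.829 = 338.23 g.
n(SO3) = 338.23 g / 80.06 g/mol = 4.2247 mol.
From the equation the SO3:H2O mole ratio is 1:1, so n(H2O) = 4.2247 × 1/1 = 4.2247 mol.
Mass of H2O = 4.2247 mol × 18.016 g/mol = 76.113 g.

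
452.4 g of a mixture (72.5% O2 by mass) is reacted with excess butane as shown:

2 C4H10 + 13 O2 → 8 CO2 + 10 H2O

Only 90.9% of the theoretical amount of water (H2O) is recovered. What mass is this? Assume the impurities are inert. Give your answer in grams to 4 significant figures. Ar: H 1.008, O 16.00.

129.1 g

Pure O2 available = 452.4 g × 0.725 = 327.99 g.
M(O2) = 2(16.00) = 32.00 g/mol.
M(H2O) = 2(1.008) + 16.00 = 18.016 g/mol.
n(O2) = 327.99 g / 32.00 g/mol = 10.250 mol.
From the equation the O2:H2O mole ratio is 13:10, so n(H2O) = 10.250 × 10/13 = 7.8844 mol.
Mass of H2O = 7.8844 mol × 18.016 g/mol = 142.04 g.
Actual mass collected = 142.04 g × 0.909 = 129.12 g.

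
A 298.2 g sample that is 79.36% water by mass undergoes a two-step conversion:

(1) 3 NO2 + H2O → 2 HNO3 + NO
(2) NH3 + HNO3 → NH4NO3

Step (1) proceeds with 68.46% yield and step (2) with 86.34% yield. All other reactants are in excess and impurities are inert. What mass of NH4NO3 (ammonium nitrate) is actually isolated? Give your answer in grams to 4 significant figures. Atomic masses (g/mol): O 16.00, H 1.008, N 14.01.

Pure H2O = 298.2 × 0.7936 = 236.65 g.
M(H2O) = 2(1.008) + 16.00 = 18.016 g/mol.
M(NH4NO3) = 2(14.01) + 4(1.008) + 3(16.00) = 80.052 g/mol.
n(H2O) = 236.65 / 18.016 = 13.136 mol.
Step 1 (H2O:HNO3 = 1:2): theoretical n(HNO3) = 26.271 mol; at 68.46% yield, n(HNO3) = 17.985 mol.
Step 2 (HNO3:NH4NO3 = 1:1): theoretical n(NH4NO3) = 17.985 mol, so theoretical mass = 17.985 × 80.052 = 1439.8 g.
At 86.34% yield, actual mass of NH4NO3 = 1439.8 × 0.8634 = 1243.1 g.

1243 g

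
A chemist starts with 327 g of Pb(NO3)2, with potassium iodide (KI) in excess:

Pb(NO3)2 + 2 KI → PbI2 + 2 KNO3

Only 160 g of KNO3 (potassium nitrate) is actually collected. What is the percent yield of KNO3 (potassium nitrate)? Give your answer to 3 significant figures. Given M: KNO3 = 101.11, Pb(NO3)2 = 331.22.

n(Pb(NO3)2) = 327.0 g / 331.22 g/mol = 0.9873 mol.
From the equation the Pb(NO3)2:KNO3 mole ratio is 1:2, so n(KNO3) = 0.9873 × 2/1 = 1.975 mol.
Mass of KNO3 = 1.975 mol × 101.11 g/mol = 199.6 g.
This is the theoretical yield. Percent yield = 160 g / 199.6 g × 100% = 80.14%.

80.1 %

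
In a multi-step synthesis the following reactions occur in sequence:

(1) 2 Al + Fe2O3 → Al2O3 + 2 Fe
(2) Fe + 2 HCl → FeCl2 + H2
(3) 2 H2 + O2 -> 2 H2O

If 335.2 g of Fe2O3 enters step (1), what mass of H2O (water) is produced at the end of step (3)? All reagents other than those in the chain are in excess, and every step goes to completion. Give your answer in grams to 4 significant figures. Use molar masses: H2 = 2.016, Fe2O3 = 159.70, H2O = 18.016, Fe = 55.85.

n(Fe2O3) = 335.2 / 159.70 = 2.0989 mol.
Reaction (1): Fe2O3→Fe ratio 1:2 ⇒ n(Fe) = 4.1979 mol.
Reaction (2): Fe→H2 ratio 1:1 ⇒ n(H2) = 4.1979 mol.
Reaction (3): H2→H2O ratio 2:2 ⇒ n(H2O) = 4.1979 mol.
Mass of H2O = 4.1979 × 18.016 = 75.629 g.

75.63 g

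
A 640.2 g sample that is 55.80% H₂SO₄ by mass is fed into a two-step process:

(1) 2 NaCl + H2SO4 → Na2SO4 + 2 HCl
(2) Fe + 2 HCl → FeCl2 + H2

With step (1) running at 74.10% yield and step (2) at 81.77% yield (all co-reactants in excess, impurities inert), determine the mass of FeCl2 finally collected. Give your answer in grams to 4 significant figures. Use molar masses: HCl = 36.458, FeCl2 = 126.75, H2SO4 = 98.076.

Pure H2SO4 = 640.2 × 0.5580 = 357.23 g.
n(H2SO4) = 357.23 / 98.076 = 3.6424 mol.
Step 1 (H2SO4:HCl = 1:2): theoretical n(HCl) = 7.2848 mol; at 74.10% yield, n(HCl) = 5.3980 mol.
Step 2 (HCl:FeCl2 = 2:1): theoretical n(FeCl2) = 2.6990 mol, so theoretical mass = 2.6990 × 126.75 = 342.10 g.
At 81.77% yield, actual mass of FeCl2 = 342.10 × 0.8177 = 279.74 g.

279.7 g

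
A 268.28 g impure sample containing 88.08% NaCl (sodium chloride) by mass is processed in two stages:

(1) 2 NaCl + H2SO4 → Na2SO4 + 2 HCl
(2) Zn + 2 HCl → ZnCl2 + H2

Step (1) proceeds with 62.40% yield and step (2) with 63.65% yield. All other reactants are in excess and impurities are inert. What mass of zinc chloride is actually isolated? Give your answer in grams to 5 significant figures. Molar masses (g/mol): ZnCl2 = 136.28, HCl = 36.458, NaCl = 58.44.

109.43 g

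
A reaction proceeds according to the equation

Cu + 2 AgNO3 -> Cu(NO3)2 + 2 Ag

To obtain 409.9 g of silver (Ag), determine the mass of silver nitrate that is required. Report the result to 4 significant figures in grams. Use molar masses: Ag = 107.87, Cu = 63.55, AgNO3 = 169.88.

645.5 g

n(Ag) = 409.90 g / 107.87 g/mol = 3.7999 mol.
From the equation the Ag:AgNO3 mole ratio is 2:2, so n(AgNO3) = 3.7999 × 2/2 = 3.7999 mol.
Mass of AgNO3 = 3.7999 mol × 169.88 g/mol = 645.53 g.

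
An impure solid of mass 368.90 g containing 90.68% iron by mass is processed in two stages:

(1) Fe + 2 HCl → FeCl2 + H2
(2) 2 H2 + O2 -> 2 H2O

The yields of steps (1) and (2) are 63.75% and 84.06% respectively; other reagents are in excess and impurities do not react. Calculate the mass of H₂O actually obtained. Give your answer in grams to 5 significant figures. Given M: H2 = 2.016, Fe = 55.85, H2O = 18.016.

Pure Fe = 368.90 × 0.9068 = 334.519 g.
n(Fe) = 334.519 / 55.85 = 5.98959 mol.
Step 1 (Fe:H2 = 1:1): theoretical n(H2) = 5.98959 mol; at 63.75% yield, n(H2) = 3.81836 mol.
Step 2 (H2:H2O = 2:2): theoretical n(H2O) = 3.81836 mol, so theoretical mass = 3.81836 × 18.016 = 68.7916 g.
At 84.06% yield, actual mass of H2O = 68.7916 × 0.8406 = 57.8262 g.

57.826 g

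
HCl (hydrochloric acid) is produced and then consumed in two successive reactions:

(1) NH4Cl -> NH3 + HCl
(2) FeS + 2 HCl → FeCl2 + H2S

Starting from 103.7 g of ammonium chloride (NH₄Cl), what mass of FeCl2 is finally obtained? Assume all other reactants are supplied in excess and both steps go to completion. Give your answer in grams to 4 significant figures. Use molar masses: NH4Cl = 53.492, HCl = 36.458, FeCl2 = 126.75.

122.9 g

n(NH4Cl) = 103.70 / 53.492 = 1.9386 mol.
Step 1 gives a 1:1 ratio of NH4Cl to HCl, so n(HCl) = 1.9386 mol.
In step 2 the HCl:FeCl2 ratio is 2:1, so n(FeCl2) = 0.96930 mol.
Mass of FeCl2 = 0.96930 × 126.75 = 122.86 g.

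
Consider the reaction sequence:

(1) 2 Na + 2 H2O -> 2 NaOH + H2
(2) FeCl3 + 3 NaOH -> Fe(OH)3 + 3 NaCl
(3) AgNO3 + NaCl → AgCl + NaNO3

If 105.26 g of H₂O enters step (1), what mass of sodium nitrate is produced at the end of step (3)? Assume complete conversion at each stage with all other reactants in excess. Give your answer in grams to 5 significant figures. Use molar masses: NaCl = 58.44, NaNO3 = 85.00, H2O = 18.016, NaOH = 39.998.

496.62 g

n(H2O) = 105.26 / 18.016 = 5.84258 mol.
Reaction (1): H2O→NaOH ratio 2:2 ⇒ n(NaOH) = 5.84258 mol.
Reaction (2): NaOH→NaCl ratio 3:3 ⇒ n(NaCl) = 5.84258 mol.
Reaction (3): NaCl→NaNO3 ratio 1:1 ⇒ n(NaNO3) = 5.84258 mol.
Mass of NaNO3 = 5.84258 × 85.00 = 496.620 g.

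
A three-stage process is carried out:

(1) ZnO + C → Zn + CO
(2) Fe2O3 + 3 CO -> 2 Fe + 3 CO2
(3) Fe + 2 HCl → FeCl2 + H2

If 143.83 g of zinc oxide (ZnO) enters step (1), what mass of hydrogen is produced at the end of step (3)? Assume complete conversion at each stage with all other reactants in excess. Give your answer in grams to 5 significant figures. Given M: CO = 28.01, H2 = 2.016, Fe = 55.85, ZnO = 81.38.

n(ZnO) = 143.83 / 81.38 = 1.76739 mol.
Reaction (1): ZnO→CO ratio 1:1 ⇒ n(CO) = 1.76739 mol.
Reaction (2): CO→Fe ratio 3:2 ⇒ n(Fe) = 1.17826 mol.
Reaction (3): Fe→H2 ratio 1:1 ⇒ n(H2) = 1.17826 mol.
Mass of H2 = 1.17826 × 2.016 = 2.37537 g.

2.3754 g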